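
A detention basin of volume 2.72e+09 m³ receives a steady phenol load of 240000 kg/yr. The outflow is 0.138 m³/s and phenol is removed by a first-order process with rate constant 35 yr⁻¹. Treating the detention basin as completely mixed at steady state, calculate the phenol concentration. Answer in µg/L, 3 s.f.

Outflow Q = 0.138 m³/s × 3.156e+07 s/yr = 4.355e+06 m³/yr.
Steady-state CSTR mass balance: W = Q·C + k·V·C, so C = W/(Q + kV).
Q + kV = 4.355e+06 + 35·2.72e+09 = 9.52e+10 m³/yr.
C = 240000/9.52e+10 = 2.521e-06 kg/m³ = 0.002521 mg/L = 2.521 µg/L.

2.52 µg/L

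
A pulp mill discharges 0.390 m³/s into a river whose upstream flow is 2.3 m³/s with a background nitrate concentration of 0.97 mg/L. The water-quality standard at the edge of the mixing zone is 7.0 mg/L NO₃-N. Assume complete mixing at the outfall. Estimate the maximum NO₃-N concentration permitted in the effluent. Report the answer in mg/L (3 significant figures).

42.6 mg/L

Mass balance: 7·2.69 = 0.39·Cₑ + 2.3·0.97.
Cₑ = (18.83 − 2.231) / 0.39 = 42.56 mg/L.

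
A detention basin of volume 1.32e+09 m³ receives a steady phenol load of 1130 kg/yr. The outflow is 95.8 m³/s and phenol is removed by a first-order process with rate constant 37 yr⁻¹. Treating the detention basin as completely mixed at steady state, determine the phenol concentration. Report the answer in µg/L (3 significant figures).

0.0218 µg/L

Outflow Q = 95.8 m³/s × 3.156e+07 s/yr = 3.023e+09 m³/yr.
Steady-state CSTR mass balance: W = Q·C + k·V·C, so C = W/(Q + kV).
Q + kV = 3.023e+09 + 37·1.32e+09 = 5.186e+10 m³/yr.
C = 1130/5.186e+10 = 2.179e-08 kg/m³ = 2.179e-05 mg/L = 0.02179 µg/L.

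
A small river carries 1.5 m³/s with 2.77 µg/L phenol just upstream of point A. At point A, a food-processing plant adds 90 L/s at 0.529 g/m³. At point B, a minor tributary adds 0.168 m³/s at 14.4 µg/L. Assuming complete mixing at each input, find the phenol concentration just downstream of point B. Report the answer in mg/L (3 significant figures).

2.77 µg/L = 0.00277 mg/L.
90 L/s = 0.09 m³/s.
After input A: C = (1.5·0.00277 + 0.09·0.529) / 1.59 = 0.03256 mg/L.
14.4 µg/L = 0.0144 mg/L.
After input B: C = (1.59·0.03256 + 0.168·0.0144) / 1.758 = 0.03082 mg/L.

0.0308 mg/L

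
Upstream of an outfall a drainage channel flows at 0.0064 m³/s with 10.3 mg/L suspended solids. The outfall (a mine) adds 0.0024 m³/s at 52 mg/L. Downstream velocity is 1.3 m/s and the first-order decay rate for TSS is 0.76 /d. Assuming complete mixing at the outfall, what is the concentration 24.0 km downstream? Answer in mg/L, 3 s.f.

After complete mixing, C₀ = (0.0024·52 + 0.0064·10.3) / 0.0088 = 21.67 mg/L.
Travel time t = 2.4e+04 m / 1.3 m/s = 1.846e+04 s = 0.2137 d.
C = 21.67·exp(−0.76·0.2137) = 21.67·0.8501 = 18.42 mg/L.

18.4 mg/L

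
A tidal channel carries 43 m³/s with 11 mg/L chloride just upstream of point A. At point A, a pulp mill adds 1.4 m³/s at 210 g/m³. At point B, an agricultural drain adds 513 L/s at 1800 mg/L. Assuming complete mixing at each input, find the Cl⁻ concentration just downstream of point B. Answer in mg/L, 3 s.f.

37.6 mg/L

After input A: C = (43·11 + 1.4·210) / 44.4 = 17.27 mg/L.
513 L/s = 0.513 m³/s.
After input B: C = (44.4·17.27 + 0.513·1800) / 44.91 = 37.64 mg/L.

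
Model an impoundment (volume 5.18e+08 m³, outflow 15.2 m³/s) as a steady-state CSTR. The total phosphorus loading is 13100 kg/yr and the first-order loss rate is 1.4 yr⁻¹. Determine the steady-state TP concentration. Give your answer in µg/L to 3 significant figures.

10.9 µg/L

Outflow Q = 15.2 m³/s × 3.156e+07 s/yr = 4.797e+08 m³/yr.
Steady-state CSTR mass balance: W = Q·C + k·V·C, so C = W/(Q + kV).
Q + kV = 4.797e+08 + 1.4·5.18e+08 = 1.205e+09 m³/yr.
C = 13100/1.205e+09 = 1.087e-05 kg/m³ = 0.01087 mg/L = 10.87 µg/L.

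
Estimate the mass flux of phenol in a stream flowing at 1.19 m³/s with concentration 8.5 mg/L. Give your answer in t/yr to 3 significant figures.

Mass flux = Q·C = 1.19 m³/s × 8.5 g/m³ = 10.12 g/s.
= 10.12 g/s × 31.56 = 319.2 t/yr.

319 t/yr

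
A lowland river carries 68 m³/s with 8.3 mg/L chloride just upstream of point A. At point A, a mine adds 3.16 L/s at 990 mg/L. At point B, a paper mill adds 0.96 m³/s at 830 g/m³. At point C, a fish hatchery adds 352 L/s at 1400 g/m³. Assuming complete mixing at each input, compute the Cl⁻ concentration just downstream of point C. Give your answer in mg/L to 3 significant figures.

3.16 L/s = 0.00316 m³/s.
After input A: C = (68·8.3 + 0.00316·990) / 68 = 8.346 mg/L.
After input B: C = (68·8.346 + 0.96·830) / 68.96 = 19.78 mg/L.
352 L/s = 0.352 m³/s.
After input C: C = (68.96·19.78 + 0.352·1400) / 69.32 = 26.79 mg/L.

26.8 mg/L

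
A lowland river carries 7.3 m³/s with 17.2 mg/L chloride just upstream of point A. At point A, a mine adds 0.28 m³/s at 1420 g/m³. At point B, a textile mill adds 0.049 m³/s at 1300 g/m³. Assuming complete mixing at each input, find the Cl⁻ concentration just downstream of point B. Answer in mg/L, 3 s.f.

After input A: C = (7.3·17.2 + 0.28·1420) / 7.58 = 69.02 mg/L.
After input B: C = (7.58·69.02 + 0.049·1300) / 7.629 = 76.92 mg/L.

76.9 mg/L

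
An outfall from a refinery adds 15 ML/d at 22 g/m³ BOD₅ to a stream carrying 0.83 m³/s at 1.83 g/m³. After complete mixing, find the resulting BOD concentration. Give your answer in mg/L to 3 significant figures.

5.32 mg/L

15 ML/d = 0.1736 m³/s.
Conservation of mass across the mixing zone: C = (0.1736·22 + 0.83·1.83) / (0.1736 + 0.83) = 5.338/1.004 = 5.319 mg/L.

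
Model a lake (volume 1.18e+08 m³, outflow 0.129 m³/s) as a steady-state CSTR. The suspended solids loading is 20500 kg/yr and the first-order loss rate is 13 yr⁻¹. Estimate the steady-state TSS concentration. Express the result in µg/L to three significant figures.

Outflow Q = 0.129 m³/s × 3.156e+07 s/yr = 4.071e+06 m³/yr.
Steady-state CSTR mass balance: W = Q·C + k·V·C, so C = W/(Q + kV).
Q + kV = 4.071e+06 + 13·1.18e+08 = 1.538e+09 m³/yr.
C = 20500/1.538e+09 = 1.333e-05 kg/m³ = 0.01333 mg/L = 13.33 µg/L.

13.3 µg/L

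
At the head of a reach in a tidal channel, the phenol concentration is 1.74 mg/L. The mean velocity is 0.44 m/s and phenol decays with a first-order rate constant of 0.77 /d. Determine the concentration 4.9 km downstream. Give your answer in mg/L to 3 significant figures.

1.58 mg/L

Travel time t = 4.9 km / 0.44 m/s = 4900/0.44 = 1.114e+04 s = 0.1289 d.
First-order decay: C = 1.74·exp(−0.77·0.1289) = 1.74·0.9055 = 1.576 mg/L.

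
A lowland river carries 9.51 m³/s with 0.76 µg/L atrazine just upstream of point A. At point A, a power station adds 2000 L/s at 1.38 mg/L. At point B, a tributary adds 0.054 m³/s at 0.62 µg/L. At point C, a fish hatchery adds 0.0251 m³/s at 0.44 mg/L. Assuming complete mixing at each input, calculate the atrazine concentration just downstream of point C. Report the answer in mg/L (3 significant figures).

0.76 µg/L = 0.00076 mg/L.
2000 L/s = 2 m³/s.
After input A: C = (9.51·0.00076 + 2·1.38) / 11.51 = 0.2404 mg/L.
0.62 µg/L = 0.00062 mg/L.
After input B: C = (11.51·0.2404 + 0.054·0.00062) / 11.56 = 0.2393 mg/L.
After input C: C = (11.56·0.2393 + 0.0251·0.44) / 11.59 = 0.2397 mg/L.

0.240 mg/L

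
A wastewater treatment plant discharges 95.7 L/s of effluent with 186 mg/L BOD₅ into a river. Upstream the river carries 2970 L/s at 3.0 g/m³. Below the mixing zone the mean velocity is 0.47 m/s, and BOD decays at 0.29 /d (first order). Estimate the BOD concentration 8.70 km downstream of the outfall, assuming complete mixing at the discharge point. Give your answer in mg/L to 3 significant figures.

8.19 mg/L

95.7 L/s = 0.0957 m³/s.
2970 L/s = 2.97 m³/s.
After complete mixing, C₀ = (0.0957·186 + 2.97·3) / 3.066 = 8.713 mg/L.
Travel time t = 8700 m / 0.47 m/s = 1.851e+04 s = 0.2142 d.
C = 8.713·exp(−0.29·0.2142) = 8.713·0.9398 = 8.188 mg/L.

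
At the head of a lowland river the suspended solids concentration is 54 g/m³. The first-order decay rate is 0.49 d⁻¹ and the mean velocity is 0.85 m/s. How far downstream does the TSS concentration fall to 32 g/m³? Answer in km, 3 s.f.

From C = C₀·e^(−kt), t = ln(C₀/C)/k = ln(54/32)/0.49 = 0.5232/0.49 = 1.068 d.
Distance = v·t = 0.85 m/s × 9.226e+04 s = 7.842e+04 m = 78.42 km.

78.4 km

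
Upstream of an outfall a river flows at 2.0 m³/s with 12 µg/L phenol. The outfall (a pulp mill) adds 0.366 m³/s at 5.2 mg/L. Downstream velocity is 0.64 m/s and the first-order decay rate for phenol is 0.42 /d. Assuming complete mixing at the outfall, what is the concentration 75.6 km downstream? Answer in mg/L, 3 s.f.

0.459 mg/L

12 µg/L = 0.012 mg/L.
After complete mixing, C₀ = (0.366·5.2 + 2·0.012) / 2.366 = 0.8145 mg/L.
Travel time t = 7.56e+04 m / 0.64 m/s = 1.181e+05 s = 1.367 d.
C = 0.8145·exp(−0.42·1.367) = 0.8145·0.5631 = 0.4587 mg/L.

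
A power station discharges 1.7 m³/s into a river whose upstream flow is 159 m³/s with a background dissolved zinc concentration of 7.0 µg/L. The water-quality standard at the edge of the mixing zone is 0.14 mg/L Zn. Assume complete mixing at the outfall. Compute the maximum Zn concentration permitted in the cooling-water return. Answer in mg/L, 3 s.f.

12.6 mg/L

7.0 µg/L = 0.007 mg/L.
Mass balance: 0.14·160.7 = 1.7·Cₑ + 159·0.007.
Cₑ = (22.5 − 1.113) / 1.7 = 12.58 mg/L.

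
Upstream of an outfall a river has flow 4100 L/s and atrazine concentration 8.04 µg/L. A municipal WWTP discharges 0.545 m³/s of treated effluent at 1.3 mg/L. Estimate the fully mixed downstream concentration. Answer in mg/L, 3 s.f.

4100 L/s = 4.1 m³/s.
8.04 µg/L = 0.00804 mg/L.
Conservation of mass across the mixing zone: C = (0.545·1.3 + 4.1·0.00804) / (0.545 + 4.1) = 0.7415/4.645 = 0.1596 mg/L.

0.160 mg/L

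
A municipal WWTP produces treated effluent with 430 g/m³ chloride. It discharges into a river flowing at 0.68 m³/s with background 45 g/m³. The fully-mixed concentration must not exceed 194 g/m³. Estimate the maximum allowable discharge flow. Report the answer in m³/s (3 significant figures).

Mass balance at complete mixing: C_std·(Q_w + Q_r) = Q_w·C_e + Q_r·C_b.
Rearranging, Q_w = Q_r·(C_std − C_b)/(C_e − C_std) = 0.68·(194 − 45) / (430 − 194) = 0.4293 m³/s.

0.429 m³/s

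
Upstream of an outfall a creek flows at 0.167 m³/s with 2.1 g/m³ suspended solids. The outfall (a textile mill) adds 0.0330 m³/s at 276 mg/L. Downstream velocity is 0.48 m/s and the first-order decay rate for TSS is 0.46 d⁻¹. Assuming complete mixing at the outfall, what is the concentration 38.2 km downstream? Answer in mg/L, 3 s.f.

31.0 mg/L

After complete mixing, C₀ = (0.033·276 + 0.167·2.1) / 0.2 = 47.29 mg/L.
Travel time t = 3.82e+04 m / 0.48 m/s = 7.958e+04 s = 0.9211 d.
C = 47.29·exp(−0.46·0.9211) = 47.29·0.6546 = 30.96 mg/L.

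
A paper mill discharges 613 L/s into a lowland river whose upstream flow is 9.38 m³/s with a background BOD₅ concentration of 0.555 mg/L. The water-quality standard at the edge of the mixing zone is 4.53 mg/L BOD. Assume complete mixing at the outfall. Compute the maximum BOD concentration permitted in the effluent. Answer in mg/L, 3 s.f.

65.4 mg/L

613 L/s = 0.613 m³/s.
Mass balance: 4.53·9.993 = 0.613·Cₑ + 9.38·0.555.
Cₑ = (45.27 − 5.206) / 0.613 = 65.35 mg/L.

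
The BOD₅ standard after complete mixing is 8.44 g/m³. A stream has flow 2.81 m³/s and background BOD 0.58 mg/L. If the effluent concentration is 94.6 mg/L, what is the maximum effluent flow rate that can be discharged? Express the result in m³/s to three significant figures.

0.256 m³/s

Mass balance at complete mixing: C_std·(Q_w + Q_r) = Q_w·C_e + Q_r·C_b.
Rearranging, Q_w = Q_r·(C_std − C_b)/(C_e − C_std) = 2.81·(8.44 − 0.58) / (94.6 − 8.44) = 0.2563 m³/s.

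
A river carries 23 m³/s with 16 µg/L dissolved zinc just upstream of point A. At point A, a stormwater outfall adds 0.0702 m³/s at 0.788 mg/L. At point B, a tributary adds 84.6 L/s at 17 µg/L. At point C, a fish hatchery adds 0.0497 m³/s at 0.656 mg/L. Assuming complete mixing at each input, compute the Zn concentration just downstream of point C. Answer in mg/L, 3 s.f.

0.0197 mg/L

16 µg/L = 0.016 mg/L.
After input A: C = (23·0.016 + 0.0702·0.788) / 23.07 = 0.01835 mg/L.
84.6 L/s = 0.0846 m³/s.
17 µg/L = 0.017 mg/L.
After input B: C = (23.07·0.01835 + 0.0846·0.017) / 23.15 = 0.01834 mg/L.
After input C: C = (23.15·0.01834 + 0.0497·0.656) / 23.2 = 0.01971 mg/L.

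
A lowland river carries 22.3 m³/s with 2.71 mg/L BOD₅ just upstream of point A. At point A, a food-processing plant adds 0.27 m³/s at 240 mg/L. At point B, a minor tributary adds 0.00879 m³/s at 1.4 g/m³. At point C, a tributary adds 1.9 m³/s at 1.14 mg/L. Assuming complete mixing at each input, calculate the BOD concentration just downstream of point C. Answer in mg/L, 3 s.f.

5.20 mg/L

After input A: C = (22.3·2.71 + 0.27·240) / 22.57 = 5.549 mg/L.
After input B: C = (22.57·5.549 + 0.00879·1.4) / 22.58 = 5.547 mg/L.
After input C: C = (22.58·5.547 + 1.9·1.14) / 24.48 = 5.205 mg/L.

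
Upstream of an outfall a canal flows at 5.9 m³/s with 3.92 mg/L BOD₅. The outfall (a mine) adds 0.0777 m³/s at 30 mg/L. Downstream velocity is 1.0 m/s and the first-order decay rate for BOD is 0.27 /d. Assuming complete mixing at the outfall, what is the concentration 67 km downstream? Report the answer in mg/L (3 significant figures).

After complete mixing, C₀ = (0.0777·30 + 5.9·3.92) / 5.978 = 4.259 mg/L.
Travel time t = 6.7e+04 m / 1.0 m/s = 6.7e+04 s = 0.7755 d.
C = 4.259·exp(−0.27·0.7755) = 4.259·0.8111 = 3.454 mg/L.

3.45 mg/L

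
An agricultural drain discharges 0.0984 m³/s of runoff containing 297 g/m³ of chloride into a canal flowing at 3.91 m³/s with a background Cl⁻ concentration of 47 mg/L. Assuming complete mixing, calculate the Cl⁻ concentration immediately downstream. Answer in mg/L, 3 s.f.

53.1 mg/L

Flow-weighted mixing gives C = (0.0984·297 + 3.91·47) / (0.0984 + 3.91) = 213/4.008 = 53.14 mg/L.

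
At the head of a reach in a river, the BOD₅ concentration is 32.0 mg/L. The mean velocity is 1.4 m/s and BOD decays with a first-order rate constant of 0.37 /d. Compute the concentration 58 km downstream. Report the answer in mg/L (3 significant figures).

26.8 mg/L

Travel time t = 58 km / 1.4 m/s = 5.8e+04/1.4 = 4.143e+04 s = 0.4795 d.
First-order decay: C = 32.0·exp(−0.37·0.4795) = 32.0·0.8374 = 26.8 mg/L.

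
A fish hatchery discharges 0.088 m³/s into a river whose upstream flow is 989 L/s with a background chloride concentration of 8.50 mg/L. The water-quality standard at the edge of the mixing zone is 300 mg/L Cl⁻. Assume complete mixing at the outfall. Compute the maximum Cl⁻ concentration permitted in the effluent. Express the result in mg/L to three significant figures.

3580 mg/L

989 L/s = 0.989 m³/s.
Mass balance: 300·1.077 = 0.088·Cₑ + 0.989·8.5.
Cₑ = (323.1 − 8.406) / 0.088 = 3576 mg/L.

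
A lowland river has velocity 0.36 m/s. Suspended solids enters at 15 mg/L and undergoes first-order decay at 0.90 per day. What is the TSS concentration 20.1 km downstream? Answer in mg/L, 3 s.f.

Travel time t = 20.1 km / 0.36 m/s = 2.01e+04/0.36 = 5.583e+04 s = 0.6462 d.
First-order decay: C = 15·exp(−0.90·0.6462) = 15·0.559 = 8.385 mg/L.

8.39 mg/L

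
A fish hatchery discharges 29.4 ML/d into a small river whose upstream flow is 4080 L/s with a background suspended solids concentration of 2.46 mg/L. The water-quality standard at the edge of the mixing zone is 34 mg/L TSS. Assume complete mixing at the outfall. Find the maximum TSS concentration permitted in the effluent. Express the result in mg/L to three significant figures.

412 mg/L

29.4 ML/d = 0.3403 m³/s.
4080 L/s = 4.08 m³/s.
Mass balance: 34·4.42 = 0.3403·Cₑ + 4.08·2.46.
Cₑ = (150.3 − 10.04) / 0.3403 = 412.2 mg/L.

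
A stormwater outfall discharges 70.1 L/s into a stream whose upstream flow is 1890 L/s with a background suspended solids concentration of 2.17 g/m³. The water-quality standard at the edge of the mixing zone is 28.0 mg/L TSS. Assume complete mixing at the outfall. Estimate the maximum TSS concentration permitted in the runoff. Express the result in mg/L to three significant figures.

724 mg/L

70.1 L/s = 0.0701 m³/s.
1890 L/s = 1.89 m³/s.
Mass balance: 28·1.96 = 0.0701·Cₑ + 1.89·2.17.
Cₑ = (54.88 − 4.101) / 0.0701 = 724.4 mg/L.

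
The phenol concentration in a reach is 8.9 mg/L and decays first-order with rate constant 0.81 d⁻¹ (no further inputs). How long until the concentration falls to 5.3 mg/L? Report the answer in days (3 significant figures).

t = ln(C₀/C)/k = ln(8.9/5.3)/0.81 = 0.5183/0.81 = 0.6399 d.

0.640 d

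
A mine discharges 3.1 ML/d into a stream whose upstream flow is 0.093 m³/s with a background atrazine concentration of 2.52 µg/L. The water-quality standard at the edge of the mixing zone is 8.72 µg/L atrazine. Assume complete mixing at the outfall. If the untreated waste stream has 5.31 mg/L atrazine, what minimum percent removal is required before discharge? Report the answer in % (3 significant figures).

99.5 %

3.1 ML/d = 0.03588 m³/s.
2.52 µg/L = 0.00252 mg/L.
8.72 µg/L = 0.00872 mg/L.
Mass balance: 0.00872·0.1289 = 0.03588·Cₑ + 0.093·0.00252.
Cₑ = (0.001124 − 0.0002344) / 0.03588 = 0.02479 mg/L.
Required removal = 1 − 0.02479/5.31 = 99.53 %.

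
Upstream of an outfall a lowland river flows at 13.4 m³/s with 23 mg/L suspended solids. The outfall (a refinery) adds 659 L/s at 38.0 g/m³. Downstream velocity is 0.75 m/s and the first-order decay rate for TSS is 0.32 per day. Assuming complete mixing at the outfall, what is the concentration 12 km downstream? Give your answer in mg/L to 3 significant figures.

22.3 mg/L

659 L/s = 0.659 m³/s.
After complete mixing, C₀ = (0.659·38 + 13.4·23) / 14.06 = 23.7 mg/L.
Travel time t = 1.2e+04 m / 0.75 m/s = 1.6e+04 s = 0.1852 d.
C = 23.7·exp(−0.32·0.1852) = 23.7·0.9425 = 22.34 mg/L.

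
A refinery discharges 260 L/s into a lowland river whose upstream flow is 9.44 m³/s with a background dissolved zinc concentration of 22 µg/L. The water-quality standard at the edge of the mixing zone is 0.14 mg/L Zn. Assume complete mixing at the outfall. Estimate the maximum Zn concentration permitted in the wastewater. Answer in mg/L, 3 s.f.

260 L/s = 0.26 m³/s.
22 µg/L = 0.022 mg/L.
Mass balance: 0.14·9.7 = 0.26·Cₑ + 9.44·0.022.
Cₑ = (1.358 − 0.2077) / 0.26 = 4.424 mg/L.

4.42 mg/L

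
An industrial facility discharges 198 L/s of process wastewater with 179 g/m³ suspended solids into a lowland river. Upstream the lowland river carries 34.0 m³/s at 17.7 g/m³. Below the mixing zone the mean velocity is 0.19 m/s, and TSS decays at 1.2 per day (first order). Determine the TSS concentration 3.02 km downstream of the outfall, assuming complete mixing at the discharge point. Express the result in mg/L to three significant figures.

14.9 mg/L

198 L/s = 0.198 m³/s.
After complete mixing, C₀ = (0.198·179 + 34·17.7) / 34.2 = 18.63 mg/L.
Travel time t = 3020 m / 0.19 m/s = 1.589e+04 s = 0.184 d.
C = 18.63·exp(−1.2·0.184) = 18.63·0.8019 = 14.94 mg/L.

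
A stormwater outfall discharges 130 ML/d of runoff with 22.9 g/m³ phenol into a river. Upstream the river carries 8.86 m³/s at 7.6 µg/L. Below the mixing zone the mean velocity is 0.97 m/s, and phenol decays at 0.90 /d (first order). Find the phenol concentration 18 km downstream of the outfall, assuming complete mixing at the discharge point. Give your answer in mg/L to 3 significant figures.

130 ML/d = 1.505 m³/s.
7.6 µg/L = 0.0076 mg/L.
After complete mixing, C₀ = (1.505·22.9 + 8.86·0.0076) / 10.36 = 3.331 mg/L.
Travel time t = 1.8e+04 m / 0.97 m/s = 1.856e+04 s = 0.2148 d.
C = 3.331·exp(−0.90·0.2148) = 3.331·0.8242 = 2.745 mg/L.

2.75 mg/L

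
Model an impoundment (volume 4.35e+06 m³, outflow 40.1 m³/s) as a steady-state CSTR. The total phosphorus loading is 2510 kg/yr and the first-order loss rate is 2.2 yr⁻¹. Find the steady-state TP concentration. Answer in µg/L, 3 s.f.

Outflow Q = 40.1 m³/s × 3.156e+07 s/yr = 1.265e+09 m³/yr.
Steady-state CSTR mass balance: W = Q·C + k·V·C, so C = W/(Q + kV).
Q + kV = 1.265e+09 + 2.2·4.35e+06 = 1.275e+09 m³/yr.
C = 2510/1.275e+09 = 1.969e-06 kg/m³ = 0.001969 mg/L = 1.969 µg/L.

1.97 µg/L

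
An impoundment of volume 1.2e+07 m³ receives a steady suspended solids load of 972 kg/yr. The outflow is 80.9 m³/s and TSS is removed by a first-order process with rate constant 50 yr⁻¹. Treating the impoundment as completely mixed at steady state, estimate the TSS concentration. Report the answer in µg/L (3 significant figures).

Outflow Q = 80.9 m³/s × 3.156e+07 s/yr = 2.553e+09 m³/yr.
Steady-state CSTR mass balance: W = Q·C + k·V·C, so C = W/(Q + kV).
Q + kV = 2.553e+09 + 50·1.2e+07 = 3.153e+09 m³/yr.
C = 972/3.153e+09 = 3.083e-07 kg/m³ = 0.0003083 mg/L = 0.3083 µg/L.

0.308 µg/L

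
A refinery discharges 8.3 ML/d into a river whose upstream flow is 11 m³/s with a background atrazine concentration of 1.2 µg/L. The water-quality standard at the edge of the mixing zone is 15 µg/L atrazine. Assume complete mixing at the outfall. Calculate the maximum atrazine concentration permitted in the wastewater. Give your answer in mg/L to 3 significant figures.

8.3 ML/d = 0.09606 m³/s.
1.2 µg/L = 0.0012 mg/L.
15 µg/L = 0.015 mg/L.
Mass balance: 0.015·11.1 = 0.09606·Cₑ + 11·0.0012.
Cₑ = (0.1664 − 0.0132) / 0.09606 = 1.595 mg/L.

1.60 mg/L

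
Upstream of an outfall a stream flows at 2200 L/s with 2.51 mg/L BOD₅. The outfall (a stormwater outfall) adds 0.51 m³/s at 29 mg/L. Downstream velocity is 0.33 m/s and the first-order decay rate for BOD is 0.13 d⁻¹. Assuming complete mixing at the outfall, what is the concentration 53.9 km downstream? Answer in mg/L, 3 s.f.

5.86 mg/L

2200 L/s = 2.2 m³/s.
After complete mixing, C₀ = (0.51·29 + 2.2·2.51) / 2.71 = 7.495 mg/L.
Travel time t = 5.39e+04 m / 0.33 m/s = 1.633e+05 s = 1.89 d.
C = 7.495·exp(−0.13·1.89) = 7.495·0.7821 = 5.862 mg/L.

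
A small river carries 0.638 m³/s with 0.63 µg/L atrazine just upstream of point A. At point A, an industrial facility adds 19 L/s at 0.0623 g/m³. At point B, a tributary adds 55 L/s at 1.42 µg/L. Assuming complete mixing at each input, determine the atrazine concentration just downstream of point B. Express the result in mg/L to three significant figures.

0.00234 mg/L

0.63 µg/L = 0.00063 mg/L.
19 L/s = 0.019 m³/s.
After input A: C = (0.638·0.00063 + 0.019·0.0623) / 0.657 = 0.002413 mg/L.
55 L/s = 0.055 m³/s.
1.42 µg/L = 0.00142 mg/L.
After input B: C = (0.657·0.002413 + 0.055·0.00142) / 0.712 = 0.002337 mg/L.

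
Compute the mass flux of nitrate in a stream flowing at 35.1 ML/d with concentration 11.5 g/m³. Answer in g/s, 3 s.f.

4.67 g/s

35.1 ML/d = 0.4062 m³/s.
Mass flux = Q·C = 0.4062 m³/s × 11.5 g/m³ = 4.672 g/s.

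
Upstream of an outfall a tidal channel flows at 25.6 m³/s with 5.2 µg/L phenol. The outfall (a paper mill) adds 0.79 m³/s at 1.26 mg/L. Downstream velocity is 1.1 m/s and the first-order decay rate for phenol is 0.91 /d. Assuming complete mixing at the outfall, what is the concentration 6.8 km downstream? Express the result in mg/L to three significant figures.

0.0401 mg/L

5.2 µg/L = 0.0052 mg/L.
After complete mixing, C₀ = (0.79·1.26 + 25.6·0.0052) / 26.39 = 0.04276 mg/L.
Travel time t = 6800 m / 1.1 m/s = 6182 s = 0.07155 d.
C = 0.04276·exp(−0.91·0.07155) = 0.04276·0.937 = 0.04007 mg/L.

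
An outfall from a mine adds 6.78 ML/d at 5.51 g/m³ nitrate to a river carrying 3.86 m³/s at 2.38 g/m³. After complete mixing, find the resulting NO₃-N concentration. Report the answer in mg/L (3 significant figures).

6.78 ML/d = 0.07847 m³/s.
By mass balance at complete mixing, C = (0.07847·5.51 + 3.86·2.38) / (0.07847 + 3.86) = 9.619/3.938 = 2.442 mg/L.

2.44 mg/L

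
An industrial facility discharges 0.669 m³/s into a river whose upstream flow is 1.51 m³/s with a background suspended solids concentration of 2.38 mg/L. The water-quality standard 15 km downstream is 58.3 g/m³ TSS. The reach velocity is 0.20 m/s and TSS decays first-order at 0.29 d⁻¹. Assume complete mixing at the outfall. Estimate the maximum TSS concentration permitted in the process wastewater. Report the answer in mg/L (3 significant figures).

Travel time to the compliance point: t = 1.5e+04/0.20 = 7.5e+04 s = 0.8681 d; decay factor exp(−0.29·0.8681) = 0.7774.
So the concentration just after mixing may be at most 58.3/0.7774 = 74.99 mg/L.
Mass balance: 74.99·2.179 = 0.669·Cₑ + 1.51·2.38.
Cₑ = (163.4 − 3.594) / 0.669 = 238.9 mg/L.

239 mg/L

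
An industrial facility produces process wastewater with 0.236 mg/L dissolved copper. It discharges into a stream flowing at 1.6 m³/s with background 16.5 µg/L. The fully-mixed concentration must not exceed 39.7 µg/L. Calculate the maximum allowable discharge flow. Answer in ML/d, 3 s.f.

16.5 µg/L = 0.0165 mg/L.
39.7 µg/L = 0.0397 mg/L.
Mass balance at complete mixing: C_std·(Q_w + Q_r) = Q_w·C_e + Q_r·C_b.
Rearranging, Q_w = Q_r·(C_std − C_b)/(C_e − C_std) = 1.6·(0.0397 − 0.0165) / (0.236 − 0.0397) = 0.1891 m³/s.
= 16.34 ML/d.

16.3 ML/d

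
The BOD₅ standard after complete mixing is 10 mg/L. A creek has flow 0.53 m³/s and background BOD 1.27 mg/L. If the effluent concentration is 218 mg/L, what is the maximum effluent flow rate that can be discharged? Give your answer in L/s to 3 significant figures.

Mass balance at complete mixing: C_std·(Q_w + Q_r) = Q_w·C_e + Q_r·C_b.
Rearranging, Q_w = Q_r·(C_std − C_b)/(C_e − C_std) = 0.53·(10 − 1.27) / (218 − 10) = 0.02224 m³/s.
= 22.24 L/s.

22.2 L/s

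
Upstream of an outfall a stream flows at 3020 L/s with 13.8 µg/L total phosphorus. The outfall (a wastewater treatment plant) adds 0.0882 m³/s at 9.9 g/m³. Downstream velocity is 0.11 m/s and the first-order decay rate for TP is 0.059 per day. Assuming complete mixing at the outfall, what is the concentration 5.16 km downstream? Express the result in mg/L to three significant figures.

3020 L/s = 3.02 m³/s.
13.8 µg/L = 0.0138 mg/L.
After complete mixing, C₀ = (0.0882·9.9 + 3.02·0.0138) / 3.108 = 0.2943 mg/L.
Travel time t = 5160 m / 0.11 m/s = 4.691e+04 s = 0.5429 d.
C = 0.2943·exp(−0.059·0.5429) = 0.2943·0.9685 = 0.2851 mg/L.

0.285 mg/L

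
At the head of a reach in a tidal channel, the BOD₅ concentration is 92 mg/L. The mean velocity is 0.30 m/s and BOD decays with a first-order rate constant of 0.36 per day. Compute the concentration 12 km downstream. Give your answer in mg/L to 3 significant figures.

77.9 mg/L

Travel time t = 12 km / 0.30 m/s = 1.2e+04/0.30 = 4e+04 s = 0.463 d.
First-order decay: C = 92·exp(−0.36·0.463) = 92·0.8465 = 77.88 mg/L.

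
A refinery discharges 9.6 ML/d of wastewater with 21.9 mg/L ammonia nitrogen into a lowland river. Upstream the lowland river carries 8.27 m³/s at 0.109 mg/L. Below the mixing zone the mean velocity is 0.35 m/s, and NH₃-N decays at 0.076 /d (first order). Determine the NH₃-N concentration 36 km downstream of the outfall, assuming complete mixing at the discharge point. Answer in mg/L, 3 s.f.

0.363 mg/L

9.6 ML/d = 0.1111 m³/s.
After complete mixing, C₀ = (0.1111·21.9 + 8.27·0.109) / 8.381 = 0.3979 mg/L.
Travel time t = 3.6e+04 m / 0.35 m/s = 1.029e+05 s = 1.19 d.
C = 0.3979·exp(−0.076·1.19) = 0.3979·0.9135 = 0.3635 mg/L.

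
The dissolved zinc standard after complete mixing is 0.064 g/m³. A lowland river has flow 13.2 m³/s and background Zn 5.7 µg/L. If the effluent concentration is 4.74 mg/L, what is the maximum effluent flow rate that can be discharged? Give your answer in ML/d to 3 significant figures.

14.2 ML/d

5.7 µg/L = 0.0057 mg/L.
Mass balance at complete mixing: C_std·(Q_w + Q_r) = Q_w·C_e + Q_r·C_b.
Rearranging, Q_w = Q_r·(C_std − C_b)/(C_e − C_std) = 13.2·(0.064 − 0.0057) / (4.74 − 0.064) = 0.1646 m³/s.
= 14.22 ML/d.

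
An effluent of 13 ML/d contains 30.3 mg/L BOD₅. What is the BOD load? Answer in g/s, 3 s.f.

4.56 g/s

13 ML/d = 0.1505 m³/s.
Mass flux = Q·C = 0.1505 m³/s × 30.3 g/m³ = 4.559 g/s.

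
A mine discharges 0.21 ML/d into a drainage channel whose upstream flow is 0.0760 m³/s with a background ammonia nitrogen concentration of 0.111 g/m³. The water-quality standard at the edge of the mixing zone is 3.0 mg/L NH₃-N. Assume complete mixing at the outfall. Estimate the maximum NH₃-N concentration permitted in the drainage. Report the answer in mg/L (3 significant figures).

93.3 mg/L

0.21 ML/d = 0.002431 m³/s.
Mass balance: 3·0.07843 = 0.002431·Cₑ + 0.076·0.111.
Cₑ = (0.2353 − 0.008436) / 0.002431 = 93.33 mg/L.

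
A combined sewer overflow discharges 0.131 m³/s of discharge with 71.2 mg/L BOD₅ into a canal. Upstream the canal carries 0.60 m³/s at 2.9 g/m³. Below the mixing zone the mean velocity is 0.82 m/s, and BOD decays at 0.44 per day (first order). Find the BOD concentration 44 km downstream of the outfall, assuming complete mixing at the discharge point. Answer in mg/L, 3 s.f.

After complete mixing, C₀ = (0.131·71.2 + 0.6·2.9) / 0.731 = 15.14 mg/L.
Travel time t = 4.4e+04 m / 0.82 m/s = 5.366e+04 s = 0.621 d.
C = 15.14·exp(−0.44·0.621) = 15.14·0.7609 = 11.52 mg/L.

11.5 mg/L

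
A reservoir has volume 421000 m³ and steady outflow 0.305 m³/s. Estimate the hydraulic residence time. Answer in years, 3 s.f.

0.0437 yr

Q = 0.305 m³/s × 3.156e+07 s/yr = 9.625e+06 m³/yr.
Hydraulic residence time τ = V/Q = 421000/9.625e+06 = 0.04374 yr.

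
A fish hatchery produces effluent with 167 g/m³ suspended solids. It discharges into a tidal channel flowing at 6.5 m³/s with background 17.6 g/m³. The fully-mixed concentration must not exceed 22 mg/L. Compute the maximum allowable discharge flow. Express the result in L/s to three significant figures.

197 L/s

Mass balance at complete mixing: C_std·(Q_w + Q_r) = Q_w·C_e + Q_r·C_b.
Rearranging, Q_w = Q_r·(C_std − C_b)/(C_e − C_std) = 6.5·(22 − 17.6) / (167 − 22) = 0.1972 m³/s.
= 197.2 L/s.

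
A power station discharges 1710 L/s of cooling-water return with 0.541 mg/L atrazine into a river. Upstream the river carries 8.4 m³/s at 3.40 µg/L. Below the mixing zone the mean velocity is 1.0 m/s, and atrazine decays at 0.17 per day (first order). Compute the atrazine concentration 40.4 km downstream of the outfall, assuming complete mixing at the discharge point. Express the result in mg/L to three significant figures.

1710 L/s = 1.71 m³/s.
3.40 µg/L = 0.0034 mg/L.
After complete mixing, C₀ = (1.71·0.541 + 8.4·0.0034) / 10.11 = 0.09433 mg/L.
Travel time t = 4.04e+04 m / 1.0 m/s = 4.04e+04 s = 0.4676 d.
C = 0.09433·exp(−0.17·0.4676) = 0.09433·0.9236 = 0.08712 mg/L.

0.0871 mg/L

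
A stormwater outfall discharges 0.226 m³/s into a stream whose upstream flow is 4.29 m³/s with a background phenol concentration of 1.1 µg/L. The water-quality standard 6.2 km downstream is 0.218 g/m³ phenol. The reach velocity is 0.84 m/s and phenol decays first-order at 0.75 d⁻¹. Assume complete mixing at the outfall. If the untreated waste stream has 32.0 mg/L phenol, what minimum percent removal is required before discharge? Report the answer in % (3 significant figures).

1.1 µg/L = 0.0011 mg/L.
Travel time to the compliance point: t = 6200/0.84 = 7381 s = 0.08543 d; decay factor exp(−0.75·0.08543) = 0.9379.
So the concentration just after mixing may be at most 0.218/0.9379 = 0.2324 mg/L.
Mass balance: 0.2324·4.516 = 0.226·Cₑ + 4.29·0.0011.
Cₑ = (1.05 − 0.004719) / 0.226 = 4.623 mg/L.
Required removal = 1 − 4.623/32.0 = 85.55 %.

85.6 %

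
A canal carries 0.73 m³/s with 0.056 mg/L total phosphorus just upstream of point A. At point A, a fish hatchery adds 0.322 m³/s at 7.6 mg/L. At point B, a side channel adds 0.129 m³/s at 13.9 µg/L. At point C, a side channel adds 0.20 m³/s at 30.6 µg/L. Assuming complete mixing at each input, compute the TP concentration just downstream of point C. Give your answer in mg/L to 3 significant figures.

1.81 mg/L

After input A: C = (0.73·0.056 + 0.322·7.6) / 1.052 = 2.365 mg/L.
13.9 µg/L = 0.0139 mg/L.
After input B: C = (1.052·2.365 + 0.129·0.0139) / 1.181 = 2.108 mg/L.
30.6 µg/L = 0.0306 mg/L.
After input C: C = (1.181·2.108 + 0.2·0.0306) / 1.381 = 1.807 mg/L.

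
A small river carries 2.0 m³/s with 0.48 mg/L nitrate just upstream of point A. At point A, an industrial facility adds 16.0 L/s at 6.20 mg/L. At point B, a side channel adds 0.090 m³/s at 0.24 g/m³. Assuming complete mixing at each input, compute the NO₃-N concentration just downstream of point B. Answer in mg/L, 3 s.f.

0.513 mg/L

16.0 L/s = 0.016 m³/s.
After input A: C = (2·0.48 + 0.016·6.2) / 2.016 = 0.5254 mg/L.
After input B: C = (2.016·0.5254 + 0.09·0.24) / 2.106 = 0.5132 mg/L.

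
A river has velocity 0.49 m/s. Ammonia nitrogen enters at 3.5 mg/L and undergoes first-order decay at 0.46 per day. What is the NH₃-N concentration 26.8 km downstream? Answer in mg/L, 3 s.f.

2.62 mg/L

Travel time t = 26.8 km / 0.49 m/s = 2.68e+04/0.49 = 5.469e+04 s = 0.633 d.
First-order decay: C = 3.5·exp(−0.46·0.633) = 3.5·0.7474 = 2.616 mg/L.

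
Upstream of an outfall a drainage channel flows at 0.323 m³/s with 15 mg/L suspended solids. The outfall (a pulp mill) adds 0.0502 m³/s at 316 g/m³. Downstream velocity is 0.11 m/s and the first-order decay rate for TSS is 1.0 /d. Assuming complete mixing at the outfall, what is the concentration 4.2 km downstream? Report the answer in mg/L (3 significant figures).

After complete mixing, C₀ = (0.0502·316 + 0.323·15) / 0.3732 = 55.49 mg/L.
Travel time t = 4200 m / 0.11 m/s = 3.818e+04 s = 0.4419 d.
C = 55.49·exp(−1.0·0.4419) = 55.49·0.6428 = 35.67 mg/L.

35.7 mg/L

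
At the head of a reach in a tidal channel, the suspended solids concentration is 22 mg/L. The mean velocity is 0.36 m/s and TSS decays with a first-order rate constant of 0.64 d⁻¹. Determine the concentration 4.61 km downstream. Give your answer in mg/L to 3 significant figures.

20.0 mg/L

Travel time t = 4.61 km / 0.36 m/s = 4610/0.36 = 1.281e+04 s = 0.1482 d.
First-order decay: C = 22·exp(−0.64·0.1482) = 22·0.9095 = 20.01 mg/L.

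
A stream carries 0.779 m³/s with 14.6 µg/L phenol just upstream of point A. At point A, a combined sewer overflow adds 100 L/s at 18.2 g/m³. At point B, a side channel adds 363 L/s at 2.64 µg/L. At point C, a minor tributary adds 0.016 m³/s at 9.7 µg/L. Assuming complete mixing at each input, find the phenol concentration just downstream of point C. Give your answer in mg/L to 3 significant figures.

1.46 mg/L

14.6 µg/L = 0.0146 mg/L.
100 L/s = 0.1 m³/s.
After input A: C = (0.779·0.0146 + 0.1·18.2) / 0.879 = 2.083 mg/L.
363 L/s = 0.363 m³/s.
2.64 µg/L = 0.00264 mg/L.
After input B: C = (0.879·2.083 + 0.363·0.00264) / 1.242 = 1.475 mg/L.
9.7 µg/L = 0.0097 mg/L.
After input C: C = (1.242·1.475 + 0.016·0.0097) / 1.258 = 1.457 mg/L.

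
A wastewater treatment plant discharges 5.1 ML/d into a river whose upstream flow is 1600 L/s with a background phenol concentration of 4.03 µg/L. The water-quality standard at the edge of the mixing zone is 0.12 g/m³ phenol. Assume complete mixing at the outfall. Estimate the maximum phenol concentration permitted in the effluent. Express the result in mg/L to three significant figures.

5.1 ML/d = 0.05903 m³/s.
1600 L/s = 1.6 m³/s.
4.03 µg/L = 0.00403 mg/L.
Mass balance: 0.12·1.659 = 0.05903·Cₑ + 1.6·0.00403.
Cₑ = (0.1991 − 0.006448) / 0.05903 = 3.263 mg/L.

3.26 mg/L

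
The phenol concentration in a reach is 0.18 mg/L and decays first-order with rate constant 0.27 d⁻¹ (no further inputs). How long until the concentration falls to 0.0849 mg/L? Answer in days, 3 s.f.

2.78 d

t = ln(C₀/C)/k = ln(0.18/0.0849)/0.27 = 0.7515/0.27 = 2.783 d.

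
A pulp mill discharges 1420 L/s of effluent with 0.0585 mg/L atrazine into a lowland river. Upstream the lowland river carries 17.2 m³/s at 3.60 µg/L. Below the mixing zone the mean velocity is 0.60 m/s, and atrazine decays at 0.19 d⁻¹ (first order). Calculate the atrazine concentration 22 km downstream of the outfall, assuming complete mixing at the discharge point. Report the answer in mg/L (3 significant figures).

1420 L/s = 1.42 m³/s.
3.60 µg/L = 0.0036 mg/L.
After complete mixing, C₀ = (1.42·0.0585 + 17.2·0.0036) / 18.62 = 0.007787 mg/L.
Travel time t = 2.2e+04 m / 0.60 m/s = 3.667e+04 s = 0.4244 d.
C = 0.007787·exp(−0.19·0.4244) = 0.007787·0.9225 = 0.007184 mg/L.

0.00718 mg/L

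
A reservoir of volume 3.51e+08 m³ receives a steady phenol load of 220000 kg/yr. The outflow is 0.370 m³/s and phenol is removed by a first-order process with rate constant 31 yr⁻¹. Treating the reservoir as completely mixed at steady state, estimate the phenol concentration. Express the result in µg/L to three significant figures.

20.2 µg/L

Outflow Q = 0.370 m³/s × 3.156e+07 s/yr = 1.168e+07 m³/yr.
Steady-state CSTR mass balance: W = Q·C + k·V·C, so C = W/(Q + kV).
Q + kV = 1.168e+07 + 31·3.51e+08 = 1.089e+10 m³/yr.
C = 220000/1.089e+10 = 2.02e-05 kg/m³ = 0.0202 mg/L = 20.2 µg/L.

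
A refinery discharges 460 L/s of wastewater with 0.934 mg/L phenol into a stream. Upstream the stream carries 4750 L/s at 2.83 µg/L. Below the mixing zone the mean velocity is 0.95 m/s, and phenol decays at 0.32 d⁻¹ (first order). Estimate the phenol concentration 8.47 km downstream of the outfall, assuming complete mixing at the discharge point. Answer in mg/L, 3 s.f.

0.0823 mg/L

460 L/s = 0.46 m³/s.
4750 L/s = 4.75 m³/s.
2.83 µg/L = 0.00283 mg/L.
After complete mixing, C₀ = (0.46·0.934 + 4.75·0.00283) / 5.21 = 0.08504 mg/L.
Travel time t = 8470 m / 0.95 m/s = 8916 s = 0.1032 d.
C = 0.08504·exp(−0.32·0.1032) = 0.08504·0.9675 = 0.08228 mg/L.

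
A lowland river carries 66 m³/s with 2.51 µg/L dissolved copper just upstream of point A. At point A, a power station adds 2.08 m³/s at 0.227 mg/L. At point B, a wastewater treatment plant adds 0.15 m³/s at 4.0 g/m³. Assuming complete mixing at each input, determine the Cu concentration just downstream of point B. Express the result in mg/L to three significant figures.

0.0181 mg/L

2.51 µg/L = 0.00251 mg/L.
After input A: C = (66·0.00251 + 2.08·0.227) / 68.08 = 0.009369 mg/L.
After input B: C = (68.08·0.009369 + 0.15·4) / 68.23 = 0.01814 mg/L.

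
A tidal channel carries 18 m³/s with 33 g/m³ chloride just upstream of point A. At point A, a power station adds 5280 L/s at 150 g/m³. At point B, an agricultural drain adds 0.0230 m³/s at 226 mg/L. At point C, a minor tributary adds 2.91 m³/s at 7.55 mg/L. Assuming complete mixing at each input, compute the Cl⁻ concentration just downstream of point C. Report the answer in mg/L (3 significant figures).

53.9 mg/L

5280 L/s = 5.28 m³/s.
After input A: C = (18·33 + 5.28·150) / 23.28 = 59.54 mg/L.
After input B: C = (23.28·59.54 + 0.023·226) / 23.3 = 59.7 mg/L.
After input C: C = (23.3·59.7 + 2.91·7.55) / 26.21 = 53.91 mg/L.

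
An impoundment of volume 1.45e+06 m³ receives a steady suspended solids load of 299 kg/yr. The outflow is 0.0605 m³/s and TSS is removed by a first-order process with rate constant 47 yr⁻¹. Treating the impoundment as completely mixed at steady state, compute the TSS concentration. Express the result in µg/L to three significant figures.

Outflow Q = 0.0605 m³/s × 3.156e+07 s/yr = 1.909e+06 m³/yr.
Steady-state CSTR mass balance: W = Q·C + k·V·C, so C = W/(Q + kV).
Q + kV = 1.909e+06 + 47·1.45e+06 = 7.006e+07 m³/yr.
C = 299/7.006e+07 = 4.268e-06 kg/m³ = 0.004268 mg/L = 4.268 µg/L.

4.27 µg/L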